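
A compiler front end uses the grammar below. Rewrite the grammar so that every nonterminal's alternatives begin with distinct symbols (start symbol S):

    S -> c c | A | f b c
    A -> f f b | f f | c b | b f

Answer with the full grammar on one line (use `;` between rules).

A has alternatives sharing prefix 'f f': factor to A → f f A' with A' → b | ε.

S -> c c | A | f b c; A -> c b | b f | f f A'; A' -> b | ε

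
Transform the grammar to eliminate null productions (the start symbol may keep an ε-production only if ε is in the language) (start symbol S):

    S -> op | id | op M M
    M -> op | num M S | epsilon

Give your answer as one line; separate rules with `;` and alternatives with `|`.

S -> op | id | op M M | op M; M -> op | num M S | num S

Nullable set = {M}.
ε ∉ L(G), so no ε-production is kept.
Expand every rule over subsets of its nullable positions: S → op M M gives op M M | op M. M → num M S gives num M S | num S.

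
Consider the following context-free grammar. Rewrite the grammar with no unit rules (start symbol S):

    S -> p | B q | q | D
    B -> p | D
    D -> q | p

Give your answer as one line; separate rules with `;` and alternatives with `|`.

S -> q | p | B q; B -> p | q; D -> q | p

Unit pairs: B ⇒* {D}; S ⇒* {D}.
Replace each nonterminal's rules with the union of the non-unit rules of every nonterminal it unit-derives.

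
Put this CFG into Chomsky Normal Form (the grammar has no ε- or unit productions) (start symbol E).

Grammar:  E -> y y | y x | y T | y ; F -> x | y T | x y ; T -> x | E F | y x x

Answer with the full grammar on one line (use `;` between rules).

Introduce a nonterminal for each terminal appearing in a rule of length ≥ 2: X1 → y, X2 → x.
Binarize each right-hand side of length ≥ 3 by chaining fresh nonterminals (Y1, Y2, …): affected rules were T → X1 X2 X2.

E -> X1 X1 | X1 X2 | X1 T | y; F -> x | X1 T | X2 X1; T -> x | E F | X1 Y1; X1 -> y; X2 -> x; Y1 -> X2 X2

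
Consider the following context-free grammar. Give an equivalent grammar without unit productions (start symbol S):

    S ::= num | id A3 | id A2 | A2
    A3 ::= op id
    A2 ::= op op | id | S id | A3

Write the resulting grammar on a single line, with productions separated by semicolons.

S ::= op op | id | S id | num | id A3 | id A2 | op id; A3 ::= op id; A2 ::= op op | id | S id | op id

Unit pairs: A2 ⇒* {A3}; S ⇒* {A2, A3}.
Replace each nonterminal's rules with the union of the non-unit rules of every nonterminal it unit-derives.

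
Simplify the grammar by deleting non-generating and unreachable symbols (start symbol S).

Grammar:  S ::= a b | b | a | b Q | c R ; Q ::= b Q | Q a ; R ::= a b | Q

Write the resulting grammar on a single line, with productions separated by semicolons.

S ::= a b | b | a | c R; R ::= a b

Generating nonterminals: {R, S}.
Reachable from S after that: {R, S}.
Removed useless symbols: {Q} and every production mentioning them.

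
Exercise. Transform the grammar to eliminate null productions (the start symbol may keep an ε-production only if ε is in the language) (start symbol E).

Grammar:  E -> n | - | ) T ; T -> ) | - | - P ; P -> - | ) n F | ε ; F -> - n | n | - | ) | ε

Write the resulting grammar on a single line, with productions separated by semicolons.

E -> n | - | ) T; T -> ) | - | - P; P -> - | ) n F | ) n; F -> - n | n | - | )

Nullable nonterminals: {F, P}.
ε ∉ L(G), so no ε-production is kept.
Add the nullable-subset variants: P → ) n F gives ) n F | ) n.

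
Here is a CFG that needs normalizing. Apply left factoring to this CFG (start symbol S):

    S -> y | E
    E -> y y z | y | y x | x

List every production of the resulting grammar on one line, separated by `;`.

S -> y | E; E -> x | y E'; E' -> y z | eps | x

E has alternatives sharing prefix 'y': factor to E → y E' with E' → y z | ε | x.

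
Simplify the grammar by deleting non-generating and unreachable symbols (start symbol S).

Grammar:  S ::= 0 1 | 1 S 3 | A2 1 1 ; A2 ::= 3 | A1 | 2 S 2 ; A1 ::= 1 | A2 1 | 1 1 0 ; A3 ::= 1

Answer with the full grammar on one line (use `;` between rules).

S ::= 0 1 | 1 S 3 | A2 1 1; A2 ::= 3 | A1 | 2 S 2; A1 ::= 1 | A2 1 | 1 1 0

Generating nonterminals: {A1, A2, A3, S}.
Reachable from S after that: {A1, A2, S}.
Removed useless symbols: {A3} and every production mentioning them.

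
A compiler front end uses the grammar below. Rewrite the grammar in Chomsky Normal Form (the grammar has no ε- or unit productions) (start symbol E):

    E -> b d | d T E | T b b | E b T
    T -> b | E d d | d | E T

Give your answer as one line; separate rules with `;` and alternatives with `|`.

Introduce a nonterminal for each terminal appearing in a rule of length ≥ 2: X1 → b, X2 → d.
Binarize each right-hand side of length ≥ 3 by chaining fresh nonterminals (Y1, Y2, …): affected rules were E → X2 T E; E → T X1 X1; E → E X1 T; T → E X2 X2.

E -> X1 X2 | X2 Y1 | T Y2 | E Y3; T -> b | E Y4 | d | E T; X1 -> b; X2 -> d; Y1 -> T E; Y2 -> X1 X1; Y3 -> X1 T; Y4 -> X2 X2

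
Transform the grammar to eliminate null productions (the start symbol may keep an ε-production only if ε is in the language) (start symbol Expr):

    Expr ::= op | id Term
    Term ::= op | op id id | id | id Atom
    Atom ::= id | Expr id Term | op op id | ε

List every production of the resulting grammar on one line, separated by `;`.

Nullable nonterminals: {Atom}.
ε ∉ L(G), so no ε-production is kept.

Expr ::= op | id Term; Term ::= op | op id id | id | id Atom; Atom ::= id | Expr id Term | op op id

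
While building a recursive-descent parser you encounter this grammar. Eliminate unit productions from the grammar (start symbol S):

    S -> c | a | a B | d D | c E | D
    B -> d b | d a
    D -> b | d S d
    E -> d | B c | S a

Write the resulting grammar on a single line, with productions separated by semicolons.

Unit pairs: S ⇒* {D}.
For every A with A ⇒* B via unit rules, add B's non-unit alternatives to A; then delete every rule of the form X → Y.

S -> b | d S d | c | a | a B | d D | c E; B -> d b | d a; D -> b | d S d; E -> d | B c | S a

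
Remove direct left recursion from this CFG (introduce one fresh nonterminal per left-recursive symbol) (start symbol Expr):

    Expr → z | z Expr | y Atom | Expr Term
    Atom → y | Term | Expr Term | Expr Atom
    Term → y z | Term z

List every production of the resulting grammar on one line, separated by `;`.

Expr → z Expr1 | z Expr Expr1 | y Atom Expr1; Atom → y | Term | Expr Term | Expr Atom; Term → y z Term1; Expr1 → Term Expr1 | ε; Term1 → z Term1 | ε

Directly left-recursive nonterminals: Expr, Term.
For Expr: α = {Term}, β = {z, z Expr, y Atom}. Rewrite as Expr → β Expr1 and Expr1 → α Expr1 | ε.
For Term: α = {z}, β = {y z}. Rewrite as Term → β Term1 and Term1 → α Term1 | ε.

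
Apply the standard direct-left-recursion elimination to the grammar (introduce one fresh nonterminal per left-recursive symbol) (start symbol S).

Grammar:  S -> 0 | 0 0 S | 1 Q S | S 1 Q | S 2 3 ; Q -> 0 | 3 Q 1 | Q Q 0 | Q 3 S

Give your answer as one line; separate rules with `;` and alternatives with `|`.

S -> 0 S' | 0 0 S S' | 1 Q S S'; Q -> 0 Q' | 3 Q 1 Q'; S' -> 1 Q S' | 2 3 S' | ε; Q' -> Q 0 Q' | 3 S Q' | ε

Directly left-recursive nonterminals: S, Q.
For S: α = {1 Q, 2 3}, β = {0, 0 0 S, 1 Q S}. Rewrite as S → β S' and S' → α S' | ε.
For Q: α = {Q 0, 3 S}, β = {0, 3 Q 1}. Rewrite as Q → β Q' and Q' → α Q' | ε.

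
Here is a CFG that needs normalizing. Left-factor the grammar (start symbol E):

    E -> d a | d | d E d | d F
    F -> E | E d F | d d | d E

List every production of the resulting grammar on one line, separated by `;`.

E -> d E'; F -> E F' | d F''; E' -> a | ε | E d | F; F' -> ε | d F; F'' -> d | E

E has alternatives sharing prefix 'd': factor to E → d E' with E' → a | ε | E d | F.
F has alternatives sharing prefix 'E': factor to F → E F' with F' → ε | d F.
F has alternatives sharing prefix 'd': factor to F → d F'' with F'' → d | E.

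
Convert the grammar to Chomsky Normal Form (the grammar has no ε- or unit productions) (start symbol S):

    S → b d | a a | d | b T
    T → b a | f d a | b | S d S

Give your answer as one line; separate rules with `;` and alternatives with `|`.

S → X1 X2 | X3 X3 | d | X1 T; T → X1 X3 | X4 Y1 | b | S Y2; X1 → b; X2 → d; X3 → a; X4 → f; Y1 → X2 X3; Y2 → X2 S

Introduce a nonterminal for each terminal appearing in a rule of length ≥ 2: X1 → b, X2 → d, X3 → a, X4 → f.
Binarize each right-hand side of length ≥ 3 by chaining fresh nonterminals (Y1, Y2, …): affected rules were T → X4 X2 X3; T → S X2 S.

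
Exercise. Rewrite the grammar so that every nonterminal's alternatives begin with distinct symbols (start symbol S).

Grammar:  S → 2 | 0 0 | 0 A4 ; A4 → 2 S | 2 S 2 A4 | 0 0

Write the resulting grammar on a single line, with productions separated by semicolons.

S has alternatives sharing prefix '0': factor to S → 0 S' with S' → 0 | A4.
A4 has alternatives sharing prefix '2 S': factor to A4 → 2 S A4' with A4' → ε | 2 A4.

S → 2 | 0 S'; A4 → 0 0 | 2 S A4'; S' → 0 | A4; A4' → epsilon | 2 A4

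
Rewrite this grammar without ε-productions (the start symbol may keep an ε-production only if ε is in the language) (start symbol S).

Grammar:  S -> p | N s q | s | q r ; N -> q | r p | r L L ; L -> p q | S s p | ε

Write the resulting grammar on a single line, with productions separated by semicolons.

Nullable set = {L}.
ε ∉ L(G), so no ε-production is kept.
For each production, add variants omitting each subset of nullable occurrences: N → r L L gives r L L | r L | r.

S -> p | N s q | s | q r; N -> q | r p | r L L | r L | r; L -> p q | S s p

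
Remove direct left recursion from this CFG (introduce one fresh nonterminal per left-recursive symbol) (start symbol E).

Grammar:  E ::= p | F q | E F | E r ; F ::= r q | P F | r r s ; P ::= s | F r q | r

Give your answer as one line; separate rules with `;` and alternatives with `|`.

Directly left-recursive nonterminal: E.
For E: α = {F, r}, β = {p, F q}. Rewrite as E → β E' and E' → α E' | ε.

E ::= p E' | F q E'; F ::= r q | P F | r r s; P ::= s | F r q | r; E' ::= F E' | r E' | ε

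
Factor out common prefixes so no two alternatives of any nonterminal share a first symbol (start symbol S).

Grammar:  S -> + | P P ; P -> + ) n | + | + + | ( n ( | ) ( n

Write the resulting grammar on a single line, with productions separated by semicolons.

P has alternatives sharing prefix '+': factor to P → + P' with P' → ) n | ε | +.

S -> + | P P; P -> ( n ( | ) ( n | + P'; P' -> ) n | ε | +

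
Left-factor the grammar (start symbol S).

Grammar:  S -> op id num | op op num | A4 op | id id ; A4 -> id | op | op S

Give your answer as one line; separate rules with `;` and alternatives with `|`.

S has alternatives sharing prefix 'op': factor to S → op S' with S' → id num | op num.
A4 has alternatives sharing prefix 'op': factor to A4 → op A4' with A4' → ε | S.

S -> A4 op | id id | op S'; A4 -> id | op A4'; S' -> id num | op num; A4' -> ε | S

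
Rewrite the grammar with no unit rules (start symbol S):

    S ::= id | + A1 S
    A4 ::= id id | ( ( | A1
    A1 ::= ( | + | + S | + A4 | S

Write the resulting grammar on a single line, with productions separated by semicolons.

Unit pairs: A1 ⇒* {S}; A4 ⇒* {A1, S}.
Replace each nonterminal's rules with the union of the non-unit rules of every nonterminal it unit-derives.

S ::= id | + A1 S; A4 ::= id id | ( ( | ( | + | + S | + A4 | id | + A1 S; A1 ::= ( | + | + S | + A4 | id | + A1 S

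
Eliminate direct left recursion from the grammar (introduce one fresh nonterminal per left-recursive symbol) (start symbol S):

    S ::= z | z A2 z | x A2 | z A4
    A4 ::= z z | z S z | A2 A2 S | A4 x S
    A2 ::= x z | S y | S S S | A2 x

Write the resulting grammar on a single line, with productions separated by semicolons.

S ::= z | z A2 z | x A2 | z A4; A4 ::= z z A4' | z S z A4' | A2 A2 S A4'; A2 ::= x z A2' | S y A2' | S S S A2'; A4' ::= x S A4' | ε; A2' ::= x A2' | ε

Directly left-recursive nonterminals: A4, A2.
For A4: α = {x S}, β = {z z, z S z, A2 A2 S}. Rewrite as A4 → β A4' and A4' → α A4' | ε.
For A2: α = {x}, β = {x z, S y, S S S}. Rewrite as A2 → β A2' and A2' → α A2' | ε.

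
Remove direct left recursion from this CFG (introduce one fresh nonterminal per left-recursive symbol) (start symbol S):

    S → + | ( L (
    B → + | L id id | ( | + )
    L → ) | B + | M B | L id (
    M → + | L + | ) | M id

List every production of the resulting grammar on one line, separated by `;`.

S → + | ( L (; B → + | L id id | ( | + ); L → ) L' | B + L' | M B L'; M → + M' | L + M' | ) M'; L' → id ( L' | ε; M' → id M' | ε

Directly left-recursive nonterminals: L, M.
For L: α = {id (}, β = {), B +, M B}. Rewrite as L → β L' and L' → α L' | ε.
For M: α = {id}, β = {+, L +, )}. Rewrite as M → β M' and M' → α M' | ε.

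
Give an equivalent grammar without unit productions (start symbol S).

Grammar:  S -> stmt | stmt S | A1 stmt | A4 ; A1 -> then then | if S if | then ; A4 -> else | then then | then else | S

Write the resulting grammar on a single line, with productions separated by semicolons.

S -> else | then then | then else | stmt | stmt S | A1 stmt; A1 -> then then | if S if | then; A4 -> else | then then | then else | stmt | stmt S | A1 stmt

Unit pairs: A4 ⇒* {S}; S ⇒* {A4}.
Replace each nonterminal's rules with the union of the non-unit rules of every nonterminal it unit-derives.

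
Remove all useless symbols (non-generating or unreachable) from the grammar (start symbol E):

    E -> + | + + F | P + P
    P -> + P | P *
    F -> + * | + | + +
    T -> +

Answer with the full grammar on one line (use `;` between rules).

E -> + | + + F; F -> + * | + | + +

Generating nonterminals: {E, F, T}.
Reachable from E after that: {E, F}.
Removed useless symbols: {P, T} and every production mentioning them.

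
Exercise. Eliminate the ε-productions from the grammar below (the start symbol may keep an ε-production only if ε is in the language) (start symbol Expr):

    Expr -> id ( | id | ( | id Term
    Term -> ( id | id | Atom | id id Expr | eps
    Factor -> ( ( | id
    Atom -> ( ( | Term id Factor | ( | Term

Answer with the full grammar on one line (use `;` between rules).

Expr -> id ( | id | ( | id Term; Term -> ( id | id | Atom | id id Expr; Factor -> ( ( | id; Atom -> ( ( | Term id Factor | id Factor | ( | Term

The nullable symbols are {Atom, Term}.
ε ∉ L(G), so no ε-production is kept.
For each production, add variants omitting each subset of nullable occurrences: Atom → Term id Factor gives Term id Factor | id Factor.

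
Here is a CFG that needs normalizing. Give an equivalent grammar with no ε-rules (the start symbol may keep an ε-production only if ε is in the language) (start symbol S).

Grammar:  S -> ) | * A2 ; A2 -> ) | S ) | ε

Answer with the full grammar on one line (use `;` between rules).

S -> ) | * A2 | *; A2 -> ) | S )

The nullable symbols are {A2}.
ε ∉ L(G), so no ε-production is kept.
Add the nullable-subset variants: S → * A2 gives * A2 | *.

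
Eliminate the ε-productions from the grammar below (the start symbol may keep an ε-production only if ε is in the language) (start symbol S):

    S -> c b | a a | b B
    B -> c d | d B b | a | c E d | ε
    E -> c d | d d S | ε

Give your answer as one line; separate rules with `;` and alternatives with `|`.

Nullable nonterminals: {B, E}.
ε ∉ L(G), so no ε-production is kept.
Expand every rule over subsets of its nullable positions: S → b B gives b B | b. B → d B b gives d B b | d b.

S -> c b | a a | b B | b; B -> c d | d B b | d b | a | c E d; E -> c d | d d S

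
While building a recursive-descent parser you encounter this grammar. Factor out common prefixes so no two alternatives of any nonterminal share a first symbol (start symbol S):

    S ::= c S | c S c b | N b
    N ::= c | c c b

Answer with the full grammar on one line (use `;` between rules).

S ::= N b | c S S'; N ::= c N'; S' ::= ε | c b; N' ::= ε | c b

S has alternatives sharing prefix 'c S': factor to S → c S S' with S' → ε | c b.
N has alternatives sharing prefix 'c': factor to N → c N' with N' → ε | c b.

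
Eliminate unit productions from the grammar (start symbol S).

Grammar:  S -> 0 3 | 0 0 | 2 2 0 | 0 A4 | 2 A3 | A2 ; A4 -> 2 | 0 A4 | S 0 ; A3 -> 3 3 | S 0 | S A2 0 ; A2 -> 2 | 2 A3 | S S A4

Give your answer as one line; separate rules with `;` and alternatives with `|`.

S -> 2 | 2 A3 | S S A4 | 0 3 | 0 0 | 2 2 0 | 0 A4; A4 -> 2 | 0 A4 | S 0; A3 -> 3 3 | S 0 | S A2 0; A2 -> 2 | 2 A3 | S S A4

Unit pairs: S ⇒* {A2}.
Replace each nonterminal's rules with the union of the non-unit rules of every nonterminal it unit-derives.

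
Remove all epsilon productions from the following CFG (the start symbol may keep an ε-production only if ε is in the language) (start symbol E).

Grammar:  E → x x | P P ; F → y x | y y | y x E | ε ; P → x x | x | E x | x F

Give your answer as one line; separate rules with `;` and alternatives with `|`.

Nullable nonterminals: {F}.
ε ∉ L(G), so no ε-production is kept.

E → x x | P P; F → y x | y y | y x E; P → x x | x | E x | x F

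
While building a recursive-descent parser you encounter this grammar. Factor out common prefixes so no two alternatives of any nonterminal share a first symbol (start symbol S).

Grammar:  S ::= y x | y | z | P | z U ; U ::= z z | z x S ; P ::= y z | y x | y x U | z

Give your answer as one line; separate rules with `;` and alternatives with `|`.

S has alternatives sharing prefix 'y': factor to S → y S' with S' → x | ε.
S has alternatives sharing prefix 'z': factor to S → z S'' with S'' → ε | U.
U has alternatives sharing prefix 'z': factor to U → z U' with U' → z | x S.
P has alternatives sharing prefix 'y': factor to P → y P' with P' → z | x | x U.
P' has alternatives sharing prefix 'x': factor to P' → x P'' with P'' → ε | U.

S ::= P | y S' | z S''; U ::= z U'; P ::= z | y P'; S' ::= x | ε; S'' ::= ε | U; U' ::= z | x S; P' ::= z | x P''; P'' ::= ε | U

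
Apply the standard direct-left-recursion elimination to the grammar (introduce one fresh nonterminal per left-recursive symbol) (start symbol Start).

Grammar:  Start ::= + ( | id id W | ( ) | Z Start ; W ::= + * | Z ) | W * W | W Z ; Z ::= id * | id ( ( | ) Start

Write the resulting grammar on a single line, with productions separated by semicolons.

Start ::= + ( | id id W | ( ) | Z Start; W ::= + * W1 | Z ) W1; Z ::= id * | id ( ( | ) Start; W1 ::= * W W1 | Z W1 | ε

Left recursion appears on W.
For W: α = {* W, Z}, β = {+ *, Z )}. Rewrite as W → β W1 and W1 → α W1 | ε.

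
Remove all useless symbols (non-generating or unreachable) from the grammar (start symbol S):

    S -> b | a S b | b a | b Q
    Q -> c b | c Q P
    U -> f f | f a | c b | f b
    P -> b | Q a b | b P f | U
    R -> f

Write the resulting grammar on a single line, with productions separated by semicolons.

S -> b | a S b | b a | b Q; Q -> c b | c Q P; U -> f f | f a | c b | f b; P -> b | Q a b | b P f | U

Generating nonterminals: {P, Q, R, S, U}.
Reachable from S after that: {P, Q, S, U}.
Removed useless symbols: {R} and every production mentioning them.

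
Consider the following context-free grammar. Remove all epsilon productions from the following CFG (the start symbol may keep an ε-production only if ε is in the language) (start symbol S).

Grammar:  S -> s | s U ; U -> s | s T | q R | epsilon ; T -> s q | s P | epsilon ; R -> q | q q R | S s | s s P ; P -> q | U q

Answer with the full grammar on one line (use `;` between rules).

S -> s | s U; U -> s | s T | q R; T -> s q | s P; R -> q | q q R | S s | s s P; P -> q | U q

The nullable symbols are {T, U}.
ε ∉ L(G), so no ε-production is kept.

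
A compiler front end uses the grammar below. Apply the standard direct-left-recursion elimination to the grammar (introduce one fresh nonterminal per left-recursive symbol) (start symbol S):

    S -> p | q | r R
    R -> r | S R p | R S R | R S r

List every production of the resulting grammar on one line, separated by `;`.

R is directly left-recursive.
For R: α = {S R, S r}, β = {r, S R p}. Rewrite as R → β R' and R' → α R' | ε.

S -> p | q | r R; R -> r R' | S R p R'; R' -> S R R' | S r R' | ε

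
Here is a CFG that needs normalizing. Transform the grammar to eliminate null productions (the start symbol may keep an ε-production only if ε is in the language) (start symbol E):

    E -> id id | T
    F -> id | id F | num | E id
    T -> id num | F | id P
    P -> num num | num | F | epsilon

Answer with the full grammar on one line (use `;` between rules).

E -> id id | T; F -> id | id F | num | E id; T -> id num | F | id P | id; P -> num num | num | F

Nullable nonterminals: {P}.
ε ∉ L(G), so no ε-production is kept.
Expand every rule over subsets of its nullable positions: T → id P gives id P | id.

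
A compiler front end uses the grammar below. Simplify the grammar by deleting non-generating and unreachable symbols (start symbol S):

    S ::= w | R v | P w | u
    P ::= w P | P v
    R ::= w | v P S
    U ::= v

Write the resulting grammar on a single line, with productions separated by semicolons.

Generating nonterminals: {R, S, U}.
Reachable from S after that: {R, S}.
Removed useless symbols: {P, U} and every production mentioning them.

S ::= w | R v | u; R ::= w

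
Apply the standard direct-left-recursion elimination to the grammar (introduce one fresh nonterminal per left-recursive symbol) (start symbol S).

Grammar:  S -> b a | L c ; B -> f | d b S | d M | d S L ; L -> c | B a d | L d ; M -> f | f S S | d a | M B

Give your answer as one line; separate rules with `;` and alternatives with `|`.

Left recursion appears on L, M.
For L: α = {d}, β = {c, B a d}. Rewrite as L → β L' and L' → α L' | ε.
For M: α = {B}, β = {f, f S S, d a}. Rewrite as M → β M' and M' → α M' | ε.

S -> b a | L c; B -> f | d b S | d M | d S L; L -> c L' | B a d L'; M -> f M' | f S S M' | d a M'; L' -> d L' | ε; M' -> B M' | ε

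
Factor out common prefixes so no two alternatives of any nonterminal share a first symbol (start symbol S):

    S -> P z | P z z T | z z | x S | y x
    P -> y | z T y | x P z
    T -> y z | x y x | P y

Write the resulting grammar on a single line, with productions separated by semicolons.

S -> z z | x S | y x | P z S'; P -> y | z T y | x P z; T -> y z | x y x | P y; S' -> ε | z T

S has alternatives sharing prefix 'P z': factor to S → P z S' with S' → ε | z T.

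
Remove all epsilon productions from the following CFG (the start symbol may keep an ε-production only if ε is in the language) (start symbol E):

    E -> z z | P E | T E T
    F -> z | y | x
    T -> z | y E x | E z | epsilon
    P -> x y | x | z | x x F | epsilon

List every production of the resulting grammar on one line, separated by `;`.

The nullable symbols are {P, T}.
ε ∉ L(G), so no ε-production is kept.
Expand every rule over subsets of its nullable positions: E → T E T gives T E T | T E | E T.

E -> z z | P E | T E T | T E | E T; F -> z | y | x; T -> z | y E x | E z; P -> x y | x | z | x x F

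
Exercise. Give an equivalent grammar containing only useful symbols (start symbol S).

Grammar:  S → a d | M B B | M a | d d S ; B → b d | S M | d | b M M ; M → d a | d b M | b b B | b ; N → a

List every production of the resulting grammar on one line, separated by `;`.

S → a d | M B B | M a | d d S; B → b d | S M | d | b M M; M → d a | d b M | b b B | b

Generating nonterminals: {B, M, N, S}.
Reachable from S after that: {B, M, S}.
Removed useless symbols: {N} and every production mentioning them.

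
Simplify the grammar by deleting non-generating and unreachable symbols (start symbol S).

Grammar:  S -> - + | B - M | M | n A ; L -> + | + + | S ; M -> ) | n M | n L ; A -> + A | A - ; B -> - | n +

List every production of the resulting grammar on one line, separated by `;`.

Generating nonterminals: {B, L, M, S}.
Reachable from S after that: {B, L, M, S}.
Removed useless symbols: {A} and every production mentioning them.

S -> - + | B - M | M; L -> + | + + | S; M -> ) | n M | n L; B -> - | n +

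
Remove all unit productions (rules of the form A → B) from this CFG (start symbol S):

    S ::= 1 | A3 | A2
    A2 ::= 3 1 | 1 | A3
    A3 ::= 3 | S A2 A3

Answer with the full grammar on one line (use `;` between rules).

Unit pairs: A2 ⇒* {A3}; S ⇒* {A2, A3}.
For every A with A ⇒* B via unit rules, add B's non-unit alternatives to A; then delete every rule of the form X → Y.

S ::= 3 1 | 1 | 3 | S A2 A3; A2 ::= 3 1 | 1 | 3 | S A2 A3; A3 ::= 3 | S A2 A3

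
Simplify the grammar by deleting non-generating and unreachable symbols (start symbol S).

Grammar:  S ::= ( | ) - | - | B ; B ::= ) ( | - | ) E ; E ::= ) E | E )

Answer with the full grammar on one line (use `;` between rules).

S ::= ( | ) - | - | B; B ::= ) ( | -

Generating nonterminals: {B, S}.
Reachable from S after that: {B, S}.
Removed useless symbols: {E} and every production mentioning them.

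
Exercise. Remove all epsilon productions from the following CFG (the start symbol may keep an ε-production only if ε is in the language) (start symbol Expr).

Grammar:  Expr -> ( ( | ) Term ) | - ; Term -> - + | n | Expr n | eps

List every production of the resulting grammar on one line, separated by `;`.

Expr -> ( ( | ) Term ) | ) ) | -; Term -> - + | n | Expr n

Nullable nonterminals: {Term}.
ε ∉ L(G), so no ε-production is kept.
Add the nullable-subset variants: Expr → ) Term ) gives ) Term ) | ) ).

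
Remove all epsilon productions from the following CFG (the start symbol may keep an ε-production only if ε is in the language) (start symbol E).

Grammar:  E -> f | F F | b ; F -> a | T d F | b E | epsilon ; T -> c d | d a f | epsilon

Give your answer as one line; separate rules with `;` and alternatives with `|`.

E -> f | F F | F | b | epsilon; F -> a | T d F | T d | d F | d | b E | b; T -> c d | d a f

Nullable set = {E, F, T}.
ε ∈ L(G) since E is nullable, so keep E → ε.
For each production, add variants omitting each subset of nullable occurrences: E → F F gives F F | F. F → T d F gives T d F | T d | d F | d. F → b E gives b E | b.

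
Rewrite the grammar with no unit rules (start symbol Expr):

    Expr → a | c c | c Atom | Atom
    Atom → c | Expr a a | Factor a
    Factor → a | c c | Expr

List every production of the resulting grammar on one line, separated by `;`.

Unit pairs: Expr ⇒* {Atom}; Factor ⇒* {Atom, Expr}.
Replace each nonterminal's rules with the union of the non-unit rules of every nonterminal it unit-derives.

Expr → c | Expr a a | Factor a | a | c c | c Atom; Atom → c | Expr a a | Factor a; Factor → c | Expr a a | Factor a | a | c c | c Atom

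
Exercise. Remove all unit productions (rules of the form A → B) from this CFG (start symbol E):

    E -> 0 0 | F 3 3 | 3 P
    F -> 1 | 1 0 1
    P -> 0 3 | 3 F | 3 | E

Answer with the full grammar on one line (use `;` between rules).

E -> 0 0 | F 3 3 | 3 P; F -> 1 | 1 0 1; P -> 0 0 | F 3 3 | 3 P | 0 3 | 3 F | 3

Unit pairs: P ⇒* {E}.
For each unit pair (A, B), copy every non-unit production of B to A, then drop all unit productions.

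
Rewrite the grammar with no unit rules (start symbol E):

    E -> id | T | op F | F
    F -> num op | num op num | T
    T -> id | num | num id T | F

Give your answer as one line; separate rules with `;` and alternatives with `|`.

E -> id | op F | num op | num op num | num | num id T; F -> num op | num op num | id | num | num id T; T -> num op | num op num | id | num | num id T

Unit pairs: E ⇒* {F, T}; F ⇒* {T}; T ⇒* {F}.
For every A with A ⇒* B via unit rules, add B's non-unit alternatives to A; then delete every rule of the form X → Y.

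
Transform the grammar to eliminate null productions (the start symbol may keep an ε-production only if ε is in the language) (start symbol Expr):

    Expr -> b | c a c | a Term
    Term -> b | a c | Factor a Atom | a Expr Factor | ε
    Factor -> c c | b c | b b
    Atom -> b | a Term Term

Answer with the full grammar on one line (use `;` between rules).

The nullable symbols are {Term}.
ε ∉ L(G), so no ε-production is kept.
For each production, add variants omitting each subset of nullable occurrences: Expr → a Term gives a Term | a. Atom → a Term Term gives a Term Term | a Term | a.

Expr -> b | c a c | a Term | a; Term -> b | a c | Factor a Atom | a Expr Factor; Factor -> c c | b c | b b; Atom -> b | a Term Term | a Term | a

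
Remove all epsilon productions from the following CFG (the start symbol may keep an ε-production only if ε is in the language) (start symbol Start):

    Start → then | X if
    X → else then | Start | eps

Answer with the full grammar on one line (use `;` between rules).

Nullable set = {X}.
ε ∉ L(G), so no ε-production is kept.
For each production, add variants omitting each subset of nullable occurrences: Start → X if gives X if | if.

Start → then | X if | if; X → else then | Start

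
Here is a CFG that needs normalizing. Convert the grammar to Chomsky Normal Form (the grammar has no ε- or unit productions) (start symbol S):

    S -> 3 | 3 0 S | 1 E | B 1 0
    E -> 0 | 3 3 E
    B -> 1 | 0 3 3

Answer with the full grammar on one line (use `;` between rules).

Introduce a nonterminal for each terminal appearing in a rule of length ≥ 2: X1 → 3, X2 → 0, X3 → 1.
Binarize each right-hand side of length ≥ 3 by chaining fresh nonterminals (Y1, Y2, …): affected rules were S → X1 X2 S; S → B X3 X2; E → X1 X1 E; B → X2 X1 X1.

S -> 3 | X1 Y1 | X3 E | B Y2; E -> 0 | X1 Y3; B -> 1 | X2 Y4; X1 -> 3; X2 -> 0; X3 -> 1; Y1 -> X2 S; Y2 -> X3 X2; Y3 -> X1 E; Y4 -> X1 X1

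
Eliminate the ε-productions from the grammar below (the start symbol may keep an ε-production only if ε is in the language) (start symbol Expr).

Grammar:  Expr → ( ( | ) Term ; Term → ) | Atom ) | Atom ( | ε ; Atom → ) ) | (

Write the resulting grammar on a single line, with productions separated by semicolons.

Expr → ( ( | ) Term | ); Term → ) | Atom ) | Atom (; Atom → ) ) | (

The nullable symbols are {Term}.
ε ∉ L(G), so no ε-production is kept.
Add the nullable-subset variants: Expr → ) Term gives ) Term | ).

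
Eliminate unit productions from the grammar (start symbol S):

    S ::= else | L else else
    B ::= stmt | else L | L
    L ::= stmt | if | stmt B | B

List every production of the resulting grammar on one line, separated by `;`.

Unit pairs: B ⇒* {L}; L ⇒* {B}.
For every A with A ⇒* B via unit rules, add B's non-unit alternatives to A; then delete every rule of the form X → Y.

S ::= else | L else else; B ::= stmt | if | stmt B | else L; L ::= stmt | if | stmt B | else L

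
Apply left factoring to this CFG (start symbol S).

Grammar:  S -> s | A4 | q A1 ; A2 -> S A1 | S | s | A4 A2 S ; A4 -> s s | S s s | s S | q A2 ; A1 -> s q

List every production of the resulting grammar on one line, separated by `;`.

S -> s | A4 | q A1; A2 -> s | A4 A2 S | S A2'; A4 -> S s s | q A2 | s A4'; A1 -> s q; A2' -> A1 | ε; A4' -> s | S

A2 has alternatives sharing prefix 'S': factor to A2 → S A2' with A2' → A1 | ε.
A4 has alternatives sharing prefix 's': factor to A4 → s A4' with A4' → s | S.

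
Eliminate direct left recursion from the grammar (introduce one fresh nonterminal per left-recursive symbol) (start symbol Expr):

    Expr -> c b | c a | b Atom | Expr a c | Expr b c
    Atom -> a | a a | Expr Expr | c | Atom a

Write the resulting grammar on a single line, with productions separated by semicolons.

Expr -> c b Expr1 | c a Expr1 | b Atom Expr1; Atom -> a Atom1 | a a Atom1 | Expr Expr Atom1 | c Atom1; Expr1 -> a c Expr1 | b c Expr1 | ε; Atom1 -> a Atom1 | ε

Directly left-recursive nonterminals: Expr, Atom.
For Expr: α = {a c, b c}, β = {c b, c a, b Atom}. Rewrite as Expr → β Expr1 and Expr1 → α Expr1 | ε.
For Atom: α = {a}, β = {a, a a, Expr Expr, c}. Rewrite as Atom → β Atom1 and Atom1 → α Atom1 | ε.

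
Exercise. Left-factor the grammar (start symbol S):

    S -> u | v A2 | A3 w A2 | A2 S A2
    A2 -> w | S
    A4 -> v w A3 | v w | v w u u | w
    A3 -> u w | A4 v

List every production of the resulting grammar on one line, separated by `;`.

S -> u | v A2 | A3 w A2 | A2 S A2; A2 -> w | S; A4 -> w | v w A4'; A3 -> u w | A4 v; A4' -> A3 | ε | u u

A4 has alternatives sharing prefix 'v w': factor to A4 → v w A4' with A4' → A3 | ε | u u.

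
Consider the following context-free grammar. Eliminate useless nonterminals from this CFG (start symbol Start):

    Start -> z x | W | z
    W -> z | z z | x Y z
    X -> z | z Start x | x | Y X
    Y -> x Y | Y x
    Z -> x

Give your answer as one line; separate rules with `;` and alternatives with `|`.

Generating nonterminals: {Start, W, X, Z}.
Reachable from Start after that: {Start, W}.
Removed useless symbols: {X, Y, Z} and every production mentioning them.

Start -> z x | W | z; W -> z | z z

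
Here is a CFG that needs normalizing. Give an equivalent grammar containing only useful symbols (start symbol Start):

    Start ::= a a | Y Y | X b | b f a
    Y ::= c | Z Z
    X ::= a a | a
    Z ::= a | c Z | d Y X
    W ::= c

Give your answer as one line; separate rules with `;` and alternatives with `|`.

Generating nonterminals: {Start, W, X, Y, Z}.
Reachable from Start after that: {Start, X, Y, Z}.
Removed useless symbols: {W} and every production mentioning them.

Start ::= a a | Y Y | X b | b f a; Y ::= c | Z Z; X ::= a a | a; Z ::= a | c Z | d Y X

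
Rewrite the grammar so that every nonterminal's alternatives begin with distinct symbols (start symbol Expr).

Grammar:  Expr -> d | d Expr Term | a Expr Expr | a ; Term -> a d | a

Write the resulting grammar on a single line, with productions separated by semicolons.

Expr -> d Expr1 | a Expr2; Term -> a Term1; Expr1 -> ε | Expr Term; Expr2 -> Expr Expr | ε; Term1 -> d | ε

Expr has alternatives sharing prefix 'd': factor to Expr → d Expr1 with Expr1 → ε | Expr Term.
Expr has alternatives sharing prefix 'a': factor to Expr → a Expr2 with Expr2 → Expr Expr | ε.
Term has alternatives sharing prefix 'a': factor to Term → a Term1 with Term1 → d | ε.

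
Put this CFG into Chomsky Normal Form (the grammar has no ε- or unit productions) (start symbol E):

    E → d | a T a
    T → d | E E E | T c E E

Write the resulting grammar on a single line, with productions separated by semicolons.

E → d | X1 Y1; T → d | E Y2 | T Y3; X1 → a; X2 → c; Y1 → T X1; Y2 → E E; Y3 → X2 Y4; Y4 → E E

Introduce a nonterminal for each terminal appearing in a rule of length ≥ 2: X1 → a, X2 → c.
Binarize each right-hand side of length ≥ 3 by chaining fresh nonterminals (Y1, Y2, …): affected rules were E → X1 T X1; T → E E E; T → T X2 E E.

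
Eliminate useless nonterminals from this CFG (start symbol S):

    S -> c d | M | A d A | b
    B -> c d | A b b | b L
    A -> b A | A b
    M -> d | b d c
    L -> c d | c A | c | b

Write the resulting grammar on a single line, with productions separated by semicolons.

Generating nonterminals: {B, L, M, S}.
Reachable from S after that: {M, S}.
Removed useless symbols: {A, B, L} and every production mentioning them.

S -> c d | M | b; M -> d | b d c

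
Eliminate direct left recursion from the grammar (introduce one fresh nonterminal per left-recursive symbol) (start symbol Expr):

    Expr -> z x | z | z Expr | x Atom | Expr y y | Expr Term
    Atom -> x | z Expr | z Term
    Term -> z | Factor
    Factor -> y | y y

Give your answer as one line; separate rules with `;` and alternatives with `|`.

Expr -> z x Expr1 | z Expr1 | z Expr Expr1 | x Atom Expr1; Atom -> x | z Expr | z Term; Term -> z | Factor; Factor -> y | y y; Expr1 -> y y Expr1 | Term Expr1 | epsilon

Expr is directly left-recursive.
For Expr: α = {y y, Term}, β = {z x, z, z Expr, x Atom}. Rewrite as Expr → β Expr1 and Expr1 → α Expr1 | ε.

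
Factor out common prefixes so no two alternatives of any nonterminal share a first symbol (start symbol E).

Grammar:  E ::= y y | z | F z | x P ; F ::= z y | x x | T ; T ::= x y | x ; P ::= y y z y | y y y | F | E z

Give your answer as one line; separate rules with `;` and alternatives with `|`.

T has alternatives sharing prefix 'x': factor to T → x T' with T' → y | ε.
P has alternatives sharing prefix 'y y': factor to P → y y P' with P' → z y | y.

E ::= y y | z | F z | x P; F ::= z y | x x | T; T ::= x T'; P ::= F | E z | y y P'; T' ::= y | ε; P' ::= z y | y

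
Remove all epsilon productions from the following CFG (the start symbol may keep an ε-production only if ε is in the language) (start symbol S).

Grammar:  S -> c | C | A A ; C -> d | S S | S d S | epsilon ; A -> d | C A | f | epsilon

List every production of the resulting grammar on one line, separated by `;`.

S -> c | C | A A | A | ε; C -> d | S S | S | S d S | S d | d S; A -> d | C A | C | f

Nullable set = {A, C, S}.
ε ∈ L(G) since S is nullable, so keep S → ε.
Expand every rule over subsets of its nullable positions: S → A A gives A A | A. C → S S gives S S | S. C → S d S gives S d S | S d | d S. A → C A gives C A | C.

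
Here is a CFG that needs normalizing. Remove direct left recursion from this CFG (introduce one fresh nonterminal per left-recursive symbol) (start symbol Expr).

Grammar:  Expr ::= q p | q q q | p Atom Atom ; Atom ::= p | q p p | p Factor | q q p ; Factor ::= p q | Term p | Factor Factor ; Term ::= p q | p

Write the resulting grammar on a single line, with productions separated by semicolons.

Left recursion appears on Factor.
For Factor: α = {Factor}, β = {p q, Term p}. Rewrite as Factor → β Factor1 and Factor1 → α Factor1 | ε.

Expr ::= q p | q q q | p Atom Atom; Atom ::= p | q p p | p Factor | q q p; Factor ::= p q Factor1 | Term p Factor1; Term ::= p q | p; Factor1 ::= Factor Factor1 | ε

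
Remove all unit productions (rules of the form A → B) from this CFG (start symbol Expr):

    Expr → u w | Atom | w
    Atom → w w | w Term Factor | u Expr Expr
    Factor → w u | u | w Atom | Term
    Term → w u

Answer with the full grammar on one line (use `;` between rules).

Expr → w w | w Term Factor | u Expr Expr | u w | w; Atom → w w | w Term Factor | u Expr Expr; Factor → w u | u | w Atom; Term → w u

Unit pairs: Expr ⇒* {Atom}; Factor ⇒* {Term}.
For each unit pair (A, B), copy every non-unit production of B to A, then drop all unit productions.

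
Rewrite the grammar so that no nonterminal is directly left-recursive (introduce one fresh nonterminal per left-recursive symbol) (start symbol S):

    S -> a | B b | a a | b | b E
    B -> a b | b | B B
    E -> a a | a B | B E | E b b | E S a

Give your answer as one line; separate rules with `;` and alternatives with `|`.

Left recursion appears on B, E.
For B: α = {B}, β = {a b, b}. Rewrite as B → β B' and B' → α B' | ε.
For E: α = {b b, S a}, β = {a a, a B, B E}. Rewrite as E → β E' and E' → α E' | ε.

S -> a | B b | a a | b | b E; B -> a b B' | b B'; E -> a a E' | a B E' | B E E'; B' -> B B' | ε; E' -> b b E' | S a E' | ε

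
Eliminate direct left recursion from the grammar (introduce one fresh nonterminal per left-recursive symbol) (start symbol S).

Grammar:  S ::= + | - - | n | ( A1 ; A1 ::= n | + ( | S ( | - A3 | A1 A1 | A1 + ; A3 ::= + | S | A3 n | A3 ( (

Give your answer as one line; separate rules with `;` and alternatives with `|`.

S ::= + | - - | n | ( A1; A1 ::= n A1' | + ( A1' | S ( A1' | - A3 A1'; A3 ::= + A3' | S A3'; A1' ::= A1 A1' | + A1' | ε; A3' ::= n A3' | ( ( A3' | ε

Left recursion appears on A1, A3.
For A1: α = {A1, +}, β = {n, + (, S (, - A3}. Rewrite as A1 → β A1' and A1' → α A1' | ε.
For A3: α = {n, ( (}, β = {+, S}. Rewrite as A3 → β A3' and A3' → α A3' | ε.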